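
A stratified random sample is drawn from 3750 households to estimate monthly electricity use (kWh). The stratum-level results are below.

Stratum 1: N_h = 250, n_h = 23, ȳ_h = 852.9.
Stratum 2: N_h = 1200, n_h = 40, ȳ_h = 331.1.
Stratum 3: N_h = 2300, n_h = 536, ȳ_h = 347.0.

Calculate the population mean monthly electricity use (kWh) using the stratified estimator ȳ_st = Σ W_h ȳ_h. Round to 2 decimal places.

ȳ_st ≈ 375.64

N = Σ N_h = 3750. Stratum weights W_h = N_h/N.
ȳ_st = (250·852.9 + 1200·331.1 + 2300·347.0) / 3750 = 375.6387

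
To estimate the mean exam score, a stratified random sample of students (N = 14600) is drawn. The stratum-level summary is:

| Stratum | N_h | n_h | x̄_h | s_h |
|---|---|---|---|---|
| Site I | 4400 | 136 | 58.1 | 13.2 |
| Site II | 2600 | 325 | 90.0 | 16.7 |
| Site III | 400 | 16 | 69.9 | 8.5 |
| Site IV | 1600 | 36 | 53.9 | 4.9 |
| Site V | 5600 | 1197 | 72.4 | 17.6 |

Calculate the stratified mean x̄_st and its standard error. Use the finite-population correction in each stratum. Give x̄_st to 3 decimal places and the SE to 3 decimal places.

x̄_st ≈ 69.129, SE ≈ 0.421

x̄_st = Σ W_h x̄_h = (4400·58.1 + 2600·90.0 + 400·69.9 + 1600·53.9 + 5600·72.4)/14600 = 69.12877
V̂(x̄_st) = Σ W_h² (1 − n_h/N_h) s_h²/n_h, with W_h = N_h/N and N = 14600:
  stratum Site I: (4400/14600)²·(1 − 136/4400)·13.2²/136 = 0.112765
  stratum Site II: (2600/14600)²·(1 − 325/2600)·16.7²/325 = 0.0238122
  stratum Site III: (400/14600)²·(1 − 16/400)·8.5²/16 = 0.00325389
  stratum Site IV: (1600/14600)²·(1 − 36/1600)·4.9²/36 = 0.00782962
  stratum Site V: (5600/14600)²·(1 − 1197/5600)·17.6²/1197 = 0.0299338
V̂(x̄_st) = 0.177594
SE(x̄_st) = √0.177594 = 0.421419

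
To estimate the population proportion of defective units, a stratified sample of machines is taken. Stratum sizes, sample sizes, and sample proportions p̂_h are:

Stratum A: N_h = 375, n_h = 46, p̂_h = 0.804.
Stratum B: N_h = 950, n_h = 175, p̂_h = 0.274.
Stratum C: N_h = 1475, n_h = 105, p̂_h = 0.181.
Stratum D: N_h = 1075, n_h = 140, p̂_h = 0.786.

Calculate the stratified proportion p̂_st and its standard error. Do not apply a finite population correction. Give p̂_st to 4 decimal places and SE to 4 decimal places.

p̂_st ≈ 0.4319, SE ≈ 0.0200

N = 3875; stratum weights W_h = N_h/N.
p̂_st = Σ W_h p̂_h = (375·0.804 + 950·0.274 + 1475·0.181 + 1075·0.786)/3875 = 0.43193
V̂(p̂_st) = Σ W_h² p̂_h(1−p̂_h)/(n_h−1):
  stratum A: (375/3875)²·0.804·0.196/45 = 3.27958e-05
  stratum B: (950/3875)²·0.274·0.726/174 = 6.87134e-05
  stratum C: (1475/3875)²·0.181·0.819/104 = 0.000206524
  stratum D: (1075/3875)²·0.786·0.214/139 = 9.31312e-05
V̂(p̂_st) = 0.000401164; SE = √V̂ = 0.0200291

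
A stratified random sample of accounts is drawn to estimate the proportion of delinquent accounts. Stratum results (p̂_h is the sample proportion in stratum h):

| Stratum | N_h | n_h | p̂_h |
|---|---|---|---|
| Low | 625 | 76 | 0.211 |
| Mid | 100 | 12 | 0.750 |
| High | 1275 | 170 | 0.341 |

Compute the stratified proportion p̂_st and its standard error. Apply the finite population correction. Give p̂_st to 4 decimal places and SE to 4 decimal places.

N = 2000; stratum weights W_h = N_h/N.
p̂_st = Σ W_h p̂_h = (625·0.211 + 100·0.750 + 1275·0.341)/2000 = 0.32083
V̂(p̂_st) = Σ W_h² (1 − n_h/N_h) p̂_h(1−p̂_h)/(n_h−1):
  stratum Low: (625/2000)²·(1 − 76/625)·0.211·0.789/75 = 0.00019041
  stratum Mid: (100/2000)²·(1 − 12/100)·0.750·0.250/11 = 3.75e-05
  stratum High: (1275/2000)²·(1 − 170/1275)·0.341·0.659/169 = 0.000468345
V̂(p̂_st) = 0.000696255; SE = √V̂ = 0.0263866

p̂_st ≈ 0.3208, SE ≈ 0.0264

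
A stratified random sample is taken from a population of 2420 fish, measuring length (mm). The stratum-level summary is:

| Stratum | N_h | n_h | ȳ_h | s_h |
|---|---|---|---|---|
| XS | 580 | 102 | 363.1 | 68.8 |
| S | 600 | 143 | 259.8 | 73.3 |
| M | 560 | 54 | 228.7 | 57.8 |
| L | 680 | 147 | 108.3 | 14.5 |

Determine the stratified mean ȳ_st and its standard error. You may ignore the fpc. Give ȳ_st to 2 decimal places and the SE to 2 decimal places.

ȳ_st = Σ W_h ȳ_h = (580·363.1 + 600·259.8 + 560·228.7 + 680·108.3)/2420 = 234.79091
V̂(ȳ_st) = Σ W_h² s_h²/n_h, with W_h = N_h/N and N = 2420:
  stratum XS: (580/2420)²·68.8²/102 = 2.66564
  stratum S: (600/2420)²·73.3²/143 = 2.30964
  stratum M: (560/2420)²·57.8²/54 = 3.31289
  stratum L: (680/2420)²·14.5²/147 = 0.112929
V̂(ȳ_st) = 8.4011
SE(ȳ_st) = √8.4011 = 2.89847

ȳ_st ≈ 234.79, SE ≈ 2.90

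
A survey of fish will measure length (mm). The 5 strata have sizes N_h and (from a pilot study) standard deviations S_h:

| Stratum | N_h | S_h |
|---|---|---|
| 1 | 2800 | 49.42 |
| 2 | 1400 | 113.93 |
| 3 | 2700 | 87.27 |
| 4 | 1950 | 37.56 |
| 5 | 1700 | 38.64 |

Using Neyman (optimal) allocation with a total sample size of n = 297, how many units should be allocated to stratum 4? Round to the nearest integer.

32

Neyman allocation: n_h = n · N_h S_h / Σ N_i S_i, with n = 297.
  stratum 1: N_h·S_h = 2800·49.42 = 138376.00
  stratum 2: N_h·S_h = 1400·113.93 = 159502.00
  stratum 3: N_h·S_h = 2700·87.27 = 235629.00
  stratum 4: N_h·S_h = 1950·37.56 = 73242.00
  stratum 5: N_h·S_h = 1700·38.64 = 65688.00
Σ N_h S_h = 672437.00
n for stratum 4 = 297·73242.00/672437.00 = 32.349 → 32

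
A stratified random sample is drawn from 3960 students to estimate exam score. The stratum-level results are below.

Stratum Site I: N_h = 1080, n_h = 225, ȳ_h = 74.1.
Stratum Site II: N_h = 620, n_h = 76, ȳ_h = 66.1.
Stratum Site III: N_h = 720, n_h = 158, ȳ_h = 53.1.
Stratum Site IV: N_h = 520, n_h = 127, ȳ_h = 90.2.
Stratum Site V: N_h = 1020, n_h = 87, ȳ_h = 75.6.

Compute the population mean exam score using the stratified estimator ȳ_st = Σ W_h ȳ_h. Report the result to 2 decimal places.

N = Σ N_h = 3960. Stratum weights W_h = N_h/N.
ȳ_st = (1080·74.1 + 620·66.1 + 720·53.1 + 520·90.2 + 1020·75.6) / 3960 = 71.5298

ȳ_st ≈ 71.53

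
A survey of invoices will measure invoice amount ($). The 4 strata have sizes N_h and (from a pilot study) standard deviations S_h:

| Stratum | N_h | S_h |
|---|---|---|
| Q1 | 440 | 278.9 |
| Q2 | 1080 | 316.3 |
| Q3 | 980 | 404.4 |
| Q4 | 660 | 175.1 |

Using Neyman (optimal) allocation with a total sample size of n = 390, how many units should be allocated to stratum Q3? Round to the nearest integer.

Neyman allocation: n_h = n · N_h S_h / Σ N_i S_i, with n = 390.
  stratum Q1: N_h·S_h = 440·278.9 = 122716.00
  stratum Q2: N_h·S_h = 1080·316.3 = 341604.00
  stratum Q3: N_h·S_h = 980·404.4 = 396312.00
  stratum Q4: N_h·S_h = 660·175.1 = 115566.00
Σ N_h S_h = 976198.00
n for stratum Q3 = 390·396312.00/976198.00 = 158.330 → 158

158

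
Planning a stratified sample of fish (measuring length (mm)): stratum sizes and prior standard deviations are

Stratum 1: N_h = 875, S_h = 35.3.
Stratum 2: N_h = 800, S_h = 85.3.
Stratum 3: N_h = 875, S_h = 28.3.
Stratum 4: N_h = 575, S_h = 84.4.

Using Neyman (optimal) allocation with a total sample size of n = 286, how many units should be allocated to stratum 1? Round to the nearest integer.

51

Neyman allocation: n_h = n · N_h S_h / Σ N_i S_i, with n = 286.
  stratum 1: N_h·S_h = 875·35.3 = 30887.50
  stratum 2: N_h·S_h = 800·85.3 = 68240.00
  stratum 3: N_h·S_h = 875·28.3 = 24762.50
  stratum 4: N_h·S_h = 575·84.4 = 48530.00
Σ N_h S_h = 172420.00
n for stratum 1 = 286·30887.50/172420.00 = 51.234 → 51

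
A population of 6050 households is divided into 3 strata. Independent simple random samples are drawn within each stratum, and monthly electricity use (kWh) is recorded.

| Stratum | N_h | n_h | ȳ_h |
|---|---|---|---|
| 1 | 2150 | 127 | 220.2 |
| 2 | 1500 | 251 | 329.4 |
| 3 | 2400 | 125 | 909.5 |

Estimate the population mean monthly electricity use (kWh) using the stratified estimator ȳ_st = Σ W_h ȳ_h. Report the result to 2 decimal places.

ȳ_st ≈ 520.72

N = Σ N_h = 6050. Stratum weights W_h = N_h/N.
ȳ_st = (2150·220.2 + 1500·329.4 + 2400·909.5) / 6050 = 520.7157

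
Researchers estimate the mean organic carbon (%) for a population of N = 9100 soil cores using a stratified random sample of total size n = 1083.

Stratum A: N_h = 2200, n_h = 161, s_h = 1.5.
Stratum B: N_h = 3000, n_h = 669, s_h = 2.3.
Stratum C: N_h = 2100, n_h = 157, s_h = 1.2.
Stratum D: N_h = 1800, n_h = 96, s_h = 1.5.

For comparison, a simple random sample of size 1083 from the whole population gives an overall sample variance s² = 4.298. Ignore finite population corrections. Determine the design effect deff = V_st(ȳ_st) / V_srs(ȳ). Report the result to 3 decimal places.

deff ≈ 0.777

V̂(ȳ_st) = Σ W_h² s_h²/n_h, with W_h = N_h/N and N = 9100:
  stratum A: (2200/9100)²·1.5²/161 = 0.000816807
  stratum B: (3000/9100)²·2.3²/669 = 0.000859388
  stratum C: (2100/9100)²·1.2²/157 = 0.000488448
  stratum D: (1800/9100)²·1.5²/96 = 0.000917009
V_st = 0.00308165
V_srs = s²/n = 4.298/1083 = 0.00396861
deff = V_st / V_srs = 0.00308165/0.00396861 = 0.7765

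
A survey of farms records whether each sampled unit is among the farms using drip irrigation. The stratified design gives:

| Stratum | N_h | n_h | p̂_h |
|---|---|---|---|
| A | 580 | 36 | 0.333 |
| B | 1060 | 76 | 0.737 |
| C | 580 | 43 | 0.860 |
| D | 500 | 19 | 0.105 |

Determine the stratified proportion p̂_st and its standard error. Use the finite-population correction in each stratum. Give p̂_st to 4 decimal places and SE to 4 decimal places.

N = 2720; stratum weights W_h = N_h/N.
p̂_st = Σ W_h p̂_h = (580·0.333 + 1060·0.737 + 580·0.860 + 500·0.105)/2720 = 0.56090
V̂(p̂_st) = Σ W_h² (1 − n_h/N_h) p̂_h(1−p̂_h)/(n_h−1):
  stratum A: (580/2720)²·(1 − 36/580)·0.333·0.667/35 = 0.000270639
  stratum B: (1060/2720)²·(1 − 76/1060)·0.737·0.263/75 = 0.000364355
  stratum C: (580/2720)²·(1 − 43/580)·0.860·0.140/42 = 0.000120682
  stratum D: (500/2720)²·(1 − 19/500)·0.105·0.895/18 = 0.000169714
V̂(p̂_st) = 0.00092539; SE = √V̂ = 0.0304202

p̂_st ≈ 0.5609, SE ≈ 0.0304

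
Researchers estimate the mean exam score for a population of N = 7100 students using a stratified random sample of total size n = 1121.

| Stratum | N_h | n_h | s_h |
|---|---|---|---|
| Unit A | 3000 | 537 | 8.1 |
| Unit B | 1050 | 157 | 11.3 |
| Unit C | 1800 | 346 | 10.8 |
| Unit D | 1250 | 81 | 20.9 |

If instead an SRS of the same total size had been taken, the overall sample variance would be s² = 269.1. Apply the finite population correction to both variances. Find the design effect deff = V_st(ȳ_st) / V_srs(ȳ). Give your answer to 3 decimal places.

deff ≈ 1.023

V̂(ȳ_st) = Σ W_h² (1 − n_h/N_h) s_h²/n_h, with W_h = N_h/N and N = 7100:
  stratum Unit A: (3000/7100)²·(1 − 537/3000)·8.1²/537 = 0.0179087
  stratum Unit B: (1050/7100)²·(1 − 157/1050)·11.3²/157 = 0.015128
  stratum Unit C: (1800/7100)²·(1 − 346/1800)·10.8²/346 = 0.0175022
  stratum Unit D: (1250/7100)²·(1 − 81/1250)·20.9²/81 = 0.15632
V_st = 0.206859
V_srs = (1 − 1121/7100)·269.1/1121 = 0.202152
deff = V_st / V_srs = 0.206859/0.202152 = 1.0233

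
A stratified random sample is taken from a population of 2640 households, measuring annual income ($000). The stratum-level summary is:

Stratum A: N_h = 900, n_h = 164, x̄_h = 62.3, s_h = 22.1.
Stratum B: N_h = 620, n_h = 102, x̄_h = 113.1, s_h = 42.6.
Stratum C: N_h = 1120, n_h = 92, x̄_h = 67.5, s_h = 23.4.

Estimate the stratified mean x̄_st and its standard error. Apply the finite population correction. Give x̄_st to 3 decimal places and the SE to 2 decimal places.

x̄_st = Σ W_h x̄_h = (900·62.3 + 620·113.1 + 1120·67.5)/2640 = 76.43636
V̂(x̄_st) = Σ W_h² (1 − n_h/N_h) s_h²/n_h, with W_h = N_h/N and N = 2640:
  stratum A: (900/2640)²·(1 − 164/900)·22.1²/164 = 0.283043
  stratum B: (620/2640)²·(1 − 102/620)·42.6²/102 = 0.819847
  stratum C: (1120/2640)²·(1 − 92/1120)·23.4²/92 = 0.983212
V̂(x̄_st) = 2.0861
SE(x̄_st) = √2.0861 = 1.44433

x̄_st ≈ 76.436, SE ≈ 1.44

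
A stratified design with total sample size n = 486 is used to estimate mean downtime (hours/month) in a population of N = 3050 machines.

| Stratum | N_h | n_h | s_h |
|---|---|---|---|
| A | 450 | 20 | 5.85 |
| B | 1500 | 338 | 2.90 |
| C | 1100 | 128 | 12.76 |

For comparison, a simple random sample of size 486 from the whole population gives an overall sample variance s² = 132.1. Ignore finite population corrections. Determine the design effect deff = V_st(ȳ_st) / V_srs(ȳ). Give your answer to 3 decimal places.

deff ≈ 0.768

V̂(ȳ_st) = Σ W_h² s_h²/n_h, with W_h = N_h/N and N = 3050:
  stratum A: (450/3050)²·5.85²/20 = 0.0372484
  stratum B: (1500/3050)²·2.90²/338 = 0.00601814
  stratum C: (1100/3050)²·12.76²/128 = 0.165454
V_st = 0.20872
V_srs = s²/n = 132.1/486 = 0.271811
deff = V_st / V_srs = 0.20872/0.271811 = 0.7679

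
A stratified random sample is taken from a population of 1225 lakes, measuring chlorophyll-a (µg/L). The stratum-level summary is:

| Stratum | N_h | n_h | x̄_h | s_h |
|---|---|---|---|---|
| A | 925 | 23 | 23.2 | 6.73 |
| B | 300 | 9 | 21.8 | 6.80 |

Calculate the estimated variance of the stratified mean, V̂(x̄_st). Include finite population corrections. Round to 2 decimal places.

V̂(x̄_st) = Σ W_h² (1 − n_h/N_h) s_h²/n_h, with W_h = N_h/N and N = 1225:
  stratum A: (925/1225)²·(1 − 23/925)·6.73²/23 = 1.09491
  stratum B: (300/1225)²·(1 − 9/300)·6.80²/9 = 0.298894
V̂(x̄_st) = 1.3938

V̂(x̄_st) ≈ 1.39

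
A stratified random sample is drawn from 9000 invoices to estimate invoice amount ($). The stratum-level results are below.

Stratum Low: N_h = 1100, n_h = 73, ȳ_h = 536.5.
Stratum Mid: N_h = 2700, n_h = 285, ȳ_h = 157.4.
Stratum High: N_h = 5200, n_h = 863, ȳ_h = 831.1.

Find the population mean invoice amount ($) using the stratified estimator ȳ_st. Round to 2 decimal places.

N = Σ N_h = 9000. Stratum weights W_h = N_h/N.
ȳ_st = (1100·536.5 + 2700·157.4 + 5200·831.1) / 9000 = 592.9833

ȳ_st ≈ 592.98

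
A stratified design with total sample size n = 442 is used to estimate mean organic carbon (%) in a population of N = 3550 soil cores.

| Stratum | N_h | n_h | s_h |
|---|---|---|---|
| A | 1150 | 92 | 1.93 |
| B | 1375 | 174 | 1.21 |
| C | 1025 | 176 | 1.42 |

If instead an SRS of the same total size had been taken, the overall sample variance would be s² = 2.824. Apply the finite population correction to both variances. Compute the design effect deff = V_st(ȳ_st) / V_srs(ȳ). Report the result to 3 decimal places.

V̂(ȳ_st) = Σ W_h² (1 − n_h/N_h) s_h²/n_h, with W_h = N_h/N and N = 3550:
  stratum A: (1150/3550)²·(1 − 92/1150)·1.93²/92 = 0.00390889
  stratum B: (1375/3550)²·(1 − 174/1375)·1.21²/174 = 0.00110258
  stratum C: (1025/3550)²·(1 − 176/1025)·1.42²/176 = 0.000791114
V_st = 0.00580259
V_srs = (1 − 442/3550)·2.824/442 = 0.00559365
deff = V_st / V_srs = 0.00580259/0.00559365 = 1.0374

deff ≈ 1.037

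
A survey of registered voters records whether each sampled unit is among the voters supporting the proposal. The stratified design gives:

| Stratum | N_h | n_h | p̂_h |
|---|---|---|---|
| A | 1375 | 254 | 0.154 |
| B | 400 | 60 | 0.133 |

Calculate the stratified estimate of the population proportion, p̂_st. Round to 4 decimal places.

N = 1775; stratum weights W_h = N_h/N.
p̂_st = Σ W_h p̂_h = (1375·0.154 + 400·0.133)/1775 = 0.14927

p̂_st ≈ 0.1493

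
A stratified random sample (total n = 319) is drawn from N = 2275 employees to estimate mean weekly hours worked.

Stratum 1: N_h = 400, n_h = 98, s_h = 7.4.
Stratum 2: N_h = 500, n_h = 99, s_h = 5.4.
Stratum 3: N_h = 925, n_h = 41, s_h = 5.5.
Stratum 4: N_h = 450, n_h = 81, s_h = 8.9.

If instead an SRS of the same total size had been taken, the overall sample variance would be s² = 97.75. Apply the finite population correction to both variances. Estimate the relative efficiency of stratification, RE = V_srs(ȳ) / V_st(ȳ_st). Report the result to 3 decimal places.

RE ≈ 1.528

V̂(ȳ_st) = Σ W_h² (1 − n_h/N_h) s_h²/n_h, with W_h = N_h/N and N = 2275:
  stratum 1: (400/2275)²·(1 − 98/400)·7.4²/98 = 0.0130419
  stratum 2: (500/2275)²·(1 − 99/500)·5.4²/99 = 0.0114105
  stratum 3: (925/2275)²·(1 − 41/925)·5.5²/41 = 0.116566
  stratum 4: (450/2275)²·(1 − 81/450)·8.9²/81 = 0.0313741
V_st = 0.172393
V_srs = (1 − 319/2275)·97.75/319 = 0.263459
Relative efficiency = V_srs / V_st = 0.263459/0.172393 = 1.5283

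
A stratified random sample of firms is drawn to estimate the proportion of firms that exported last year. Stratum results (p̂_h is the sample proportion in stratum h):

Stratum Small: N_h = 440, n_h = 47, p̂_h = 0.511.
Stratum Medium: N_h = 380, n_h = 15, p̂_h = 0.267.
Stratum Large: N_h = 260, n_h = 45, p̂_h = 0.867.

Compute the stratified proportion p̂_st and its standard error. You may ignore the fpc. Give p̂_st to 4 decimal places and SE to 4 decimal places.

p̂_st ≈ 0.5109, SE ≈ 0.0528

N = 1080; stratum weights W_h = N_h/N.
p̂_st = Σ W_h p̂_h = (440·0.511 + 380·0.267 + 260·0.867)/1080 = 0.51085
V̂(p̂_st) = Σ W_h² p̂_h(1−p̂_h)/(n_h−1):
  stratum Small: (440/1080)²·0.511·0.489/46 = 0.000901633
  stratum Medium: (380/1080)²·0.267·0.733/14 = 0.00173064
  stratum Large: (260/1080)²·0.867·0.133/44 = 0.000151886
V̂(p̂_st) = 0.00278416; SE = √V̂ = 0.0527651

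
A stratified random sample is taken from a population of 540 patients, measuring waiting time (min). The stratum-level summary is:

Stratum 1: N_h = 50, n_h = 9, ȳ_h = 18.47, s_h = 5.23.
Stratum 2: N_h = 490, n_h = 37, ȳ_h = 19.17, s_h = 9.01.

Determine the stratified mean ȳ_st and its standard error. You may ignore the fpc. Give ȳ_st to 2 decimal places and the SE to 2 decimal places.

ȳ_st = Σ W_h ȳ_h = (50·18.47 + 490·19.17)/540 = 19.10519
V̂(ȳ_st) = Σ W_h² s_h²/n_h, with W_h = N_h/N and N = 540:
  stratum 1: (50/540)²·5.23²/9 = 0.0260563
  stratum 2: (490/540)²·9.01²/37 = 1.80656
V̂(ȳ_st) = 1.83262
SE(ȳ_st) = √1.83262 = 1.35374

ȳ_st ≈ 19.11, SE ≈ 1.35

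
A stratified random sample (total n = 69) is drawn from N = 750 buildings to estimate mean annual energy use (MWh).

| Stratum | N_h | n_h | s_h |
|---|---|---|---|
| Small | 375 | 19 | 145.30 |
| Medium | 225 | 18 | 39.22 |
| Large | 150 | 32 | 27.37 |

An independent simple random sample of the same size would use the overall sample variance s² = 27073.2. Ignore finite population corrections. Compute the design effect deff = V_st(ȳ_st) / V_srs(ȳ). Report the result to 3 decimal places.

deff ≈ 0.730

V̂(ȳ_st) = Σ W_h² s_h²/n_h, with W_h = N_h/N and N = 750:
  stratum Small: (375/750)²·145.30²/19 = 277.791
  stratum Medium: (225/750)²·39.22²/18 = 7.69104
  stratum Large: (150/750)²·27.37²/32 = 0.936396
V_st = 286.418
V_srs = s²/n = 27073.2/69 = 392.365
deff = V_st / V_srs = 286.418/392.365 = 0.7300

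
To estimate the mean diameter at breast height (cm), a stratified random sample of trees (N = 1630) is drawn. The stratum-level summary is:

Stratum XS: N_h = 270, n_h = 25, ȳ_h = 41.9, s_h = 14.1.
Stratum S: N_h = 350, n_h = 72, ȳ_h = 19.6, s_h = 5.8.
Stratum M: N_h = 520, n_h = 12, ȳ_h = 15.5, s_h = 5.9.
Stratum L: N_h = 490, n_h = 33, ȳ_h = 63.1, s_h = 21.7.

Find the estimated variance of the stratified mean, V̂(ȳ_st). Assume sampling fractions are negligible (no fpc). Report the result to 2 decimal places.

V̂(ȳ_st) = Σ W_h² s_h²/n_h, with W_h = N_h/N and N = 1630:
  stratum XS: (270/1630)²·14.1²/25 = 0.218198
  stratum S: (350/1630)²·5.8²/72 = 0.0215419
  stratum M: (520/1630)²·5.9²/12 = 0.295226
  stratum L: (490/1630)²·21.7²/33 = 1.2895
V̂(ȳ_st) = 1.82447

V̂(ȳ_st) ≈ 1.82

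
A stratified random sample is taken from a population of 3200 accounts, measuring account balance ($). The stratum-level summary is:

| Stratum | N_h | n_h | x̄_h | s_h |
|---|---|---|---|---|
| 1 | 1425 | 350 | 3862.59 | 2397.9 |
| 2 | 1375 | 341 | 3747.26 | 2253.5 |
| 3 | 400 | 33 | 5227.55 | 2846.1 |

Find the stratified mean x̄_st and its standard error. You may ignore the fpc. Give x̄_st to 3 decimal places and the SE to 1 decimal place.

x̄_st = Σ W_h x̄_h = (1425·3862.59 + 1375·3747.26 + 400·5227.55)/3200 = 3983.65414
V̂(x̄_st) = Σ W_h² s_h²/n_h, with W_h = N_h/N and N = 3200:
  stratum 1: (1425/3200)²·2397.9²/350 = 3257.8
  stratum 2: (1375/3200)²·2253.5²/341 = 2749.58
  stratum 3: (400/3200)²·2846.1²/33 = 3835.36
V̂(x̄_st) = 9842.74
SE(x̄_st) = √9842.74 = 99.2106

x̄_st ≈ 3983.654, SE ≈ 99.2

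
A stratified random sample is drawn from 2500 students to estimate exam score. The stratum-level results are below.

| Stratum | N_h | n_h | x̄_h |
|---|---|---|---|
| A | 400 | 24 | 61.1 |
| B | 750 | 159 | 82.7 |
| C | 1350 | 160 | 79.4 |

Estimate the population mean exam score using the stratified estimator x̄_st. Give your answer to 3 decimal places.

N = Σ N_h = 2500. Stratum weights W_h = N_h/N.
x̄_st = (400·61.1 + 750·82.7 + 1350·79.4) / 2500 = 77.46200

x̄_st ≈ 77.462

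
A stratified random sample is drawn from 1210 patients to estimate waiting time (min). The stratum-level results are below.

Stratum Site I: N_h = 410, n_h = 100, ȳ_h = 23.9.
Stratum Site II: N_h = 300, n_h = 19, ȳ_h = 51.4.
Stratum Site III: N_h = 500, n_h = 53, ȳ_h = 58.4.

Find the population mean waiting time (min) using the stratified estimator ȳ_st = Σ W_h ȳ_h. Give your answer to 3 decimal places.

ȳ_st ≈ 44.974

N = Σ N_h = 1210. Stratum weights W_h = N_h/N.
ȳ_st = (410·23.9 + 300·51.4 + 500·58.4) / 1210 = 44.97438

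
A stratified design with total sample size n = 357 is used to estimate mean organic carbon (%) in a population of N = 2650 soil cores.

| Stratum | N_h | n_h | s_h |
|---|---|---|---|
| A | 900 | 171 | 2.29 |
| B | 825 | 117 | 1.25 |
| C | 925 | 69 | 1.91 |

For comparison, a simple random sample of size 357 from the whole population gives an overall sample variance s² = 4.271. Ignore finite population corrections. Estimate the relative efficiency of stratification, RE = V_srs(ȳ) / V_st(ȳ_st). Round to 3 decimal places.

RE ≈ 1.061

V̂(ȳ_st) = Σ W_h² s_h²/n_h, with W_h = N_h/N and N = 2650:
  stratum A: (900/2650)²·2.29²/171 = 0.00353727
  stratum B: (825/2650)²·1.25²/117 = 0.00129435
  stratum C: (925/2650)²·1.91²/69 = 0.00644183
V_st = 0.0112734
V_srs = s²/n = 4.271/357 = 0.0119636
Relative efficiency = V_srs / V_st = 0.0119636/0.0112734 = 1.0612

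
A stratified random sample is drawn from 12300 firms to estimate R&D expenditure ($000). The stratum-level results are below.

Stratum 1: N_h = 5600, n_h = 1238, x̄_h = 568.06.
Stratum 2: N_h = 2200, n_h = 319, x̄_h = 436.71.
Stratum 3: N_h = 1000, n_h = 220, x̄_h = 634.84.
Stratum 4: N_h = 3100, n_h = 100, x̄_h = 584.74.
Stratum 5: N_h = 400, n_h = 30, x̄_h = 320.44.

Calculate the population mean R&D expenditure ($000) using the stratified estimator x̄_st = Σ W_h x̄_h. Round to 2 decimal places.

x̄_st ≈ 546.15

N = Σ N_h = 12300. Stratum weights W_h = N_h/N.
x̄_st = (5600·568.06 + 2200·436.71 + 1000·634.84 + 3100·584.74 + 400·320.44) / 12300 = 546.1470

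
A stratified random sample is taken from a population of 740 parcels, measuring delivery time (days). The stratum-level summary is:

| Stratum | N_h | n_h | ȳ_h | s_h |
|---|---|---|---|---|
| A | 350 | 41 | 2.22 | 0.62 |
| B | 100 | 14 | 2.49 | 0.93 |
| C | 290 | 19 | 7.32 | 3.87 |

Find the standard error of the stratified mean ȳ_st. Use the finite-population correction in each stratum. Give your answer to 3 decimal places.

SE(ȳ_st) ≈ 0.341

V̂(ȳ_st) = Σ W_h² (1 − n_h/N_h) s_h²/n_h, with W_h = N_h/N and N = 740:
  stratum A: (350/740)²·(1 − 41/350)·0.62²/41 = 0.00185167
  stratum B: (100/740)²·(1 − 14/100)·0.93²/14 = 0.000970226
  stratum C: (290/740)²·(1 − 19/290)·3.87²/19 = 0.113129
V̂(ȳ_st) = 0.11595
SE(ȳ_st) = √0.11595 = 0.340515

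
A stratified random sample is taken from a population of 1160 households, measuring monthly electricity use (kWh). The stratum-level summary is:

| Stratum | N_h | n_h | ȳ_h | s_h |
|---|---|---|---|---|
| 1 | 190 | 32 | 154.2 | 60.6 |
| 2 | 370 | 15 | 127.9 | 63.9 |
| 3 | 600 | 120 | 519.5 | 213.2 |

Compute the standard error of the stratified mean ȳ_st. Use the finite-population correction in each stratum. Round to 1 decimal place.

V̂(ȳ_st) = Σ W_h² (1 − n_h/N_h) s_h²/n_h, with W_h = N_h/N and N = 1160:
  stratum 1: (190/1160)²·(1 − 32/190)·60.6²/32 = 2.56029
  stratum 2: (370/1160)²·(1 − 15/370)·63.9²/15 = 26.572
  stratum 3: (600/1160)²·(1 − 120/600)·213.2²/120 = 81.0718
V̂(ȳ_st) = 110.204
SE(ȳ_st) = √110.204 = 10.4978

SE(ȳ_st) ≈ 10.5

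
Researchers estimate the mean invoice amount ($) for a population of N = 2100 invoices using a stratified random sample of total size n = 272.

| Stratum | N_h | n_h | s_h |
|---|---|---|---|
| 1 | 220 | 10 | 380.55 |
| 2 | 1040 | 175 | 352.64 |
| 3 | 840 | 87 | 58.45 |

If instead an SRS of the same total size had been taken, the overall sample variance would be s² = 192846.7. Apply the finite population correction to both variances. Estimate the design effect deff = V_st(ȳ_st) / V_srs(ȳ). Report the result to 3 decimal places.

deff ≈ 0.490

V̂(ȳ_st) = Σ W_h² (1 − n_h/N_h) s_h²/n_h, with W_h = N_h/N and N = 2100:
  stratum 1: (220/2100)²·(1 − 10/220)·380.55²/10 = 151.714
  stratum 2: (1040/2100)²·(1 − 175/1040)·352.64²/175 = 144.956
  stratum 3: (840/2100)²·(1 − 87/840)·58.45²/87 = 5.6323
V_st = 302.303
V_srs = (1 − 272/2100)·192846.7/272 = 617.163
deff = V_st / V_srs = 302.303/617.163 = 0.4898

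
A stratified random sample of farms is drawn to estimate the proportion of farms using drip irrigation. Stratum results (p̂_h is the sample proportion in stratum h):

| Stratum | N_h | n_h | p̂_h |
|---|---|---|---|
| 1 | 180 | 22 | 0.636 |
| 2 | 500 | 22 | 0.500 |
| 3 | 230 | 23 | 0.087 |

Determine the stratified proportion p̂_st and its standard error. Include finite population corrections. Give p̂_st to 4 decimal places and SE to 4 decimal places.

p̂_st ≈ 0.4225, SE ≈ 0.0634

N = 910; stratum weights W_h = N_h/N.
p̂_st = Σ W_h p̂_h = (180·0.636 + 500·0.500 + 230·0.087)/910 = 0.42252
V̂(p̂_st) = Σ W_h² (1 − n_h/N_h) p̂_h(1−p̂_h)/(n_h−1):
  stratum 1: (180/910)²·(1 − 22/180)·0.636·0.364/21 = 0.000378605
  stratum 2: (500/910)²·(1 − 22/500)·0.500·0.500/21 = 0.00343586
  stratum 3: (230/910)²·(1 − 23/230)·0.087·0.913/22 = 0.000207579
V̂(p̂_st) = 0.00402205; SE = √V̂ = 0.0634196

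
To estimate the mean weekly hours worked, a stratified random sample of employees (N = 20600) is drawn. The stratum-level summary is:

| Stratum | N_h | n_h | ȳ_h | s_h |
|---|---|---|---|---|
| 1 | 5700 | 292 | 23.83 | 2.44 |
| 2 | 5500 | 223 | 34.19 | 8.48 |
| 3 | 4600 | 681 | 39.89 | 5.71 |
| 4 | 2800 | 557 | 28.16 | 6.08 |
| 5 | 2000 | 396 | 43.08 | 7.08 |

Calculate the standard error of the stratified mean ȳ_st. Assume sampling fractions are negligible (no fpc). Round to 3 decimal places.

V̂(ȳ_st) = Σ W_h² s_h²/n_h, with W_h = N_h/N and N = 20600:
  stratum 1: (5700/20600)²·2.44²/292 = 0.00156103
  stratum 2: (5500/20600)²·8.48²/223 = 0.0229868
  stratum 3: (4600/20600)²·5.71²/681 = 0.0023873
  stratum 4: (2800/20600)²·6.08²/557 = 0.00122612
  stratum 5: (2000/20600)²·7.08²/396 = 0.00119316
V̂(ȳ_st) = 0.0293544
SE(ȳ_st) = √0.0293544 = 0.171331

SE(ȳ_st) ≈ 0.171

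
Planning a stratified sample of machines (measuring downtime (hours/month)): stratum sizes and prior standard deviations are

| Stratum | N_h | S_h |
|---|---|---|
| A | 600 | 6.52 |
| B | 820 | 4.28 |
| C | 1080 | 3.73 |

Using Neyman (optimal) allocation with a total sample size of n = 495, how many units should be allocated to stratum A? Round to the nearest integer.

Neyman allocation: n_h = n · N_h S_h / Σ N_i S_i, with n = 495.
  stratum A: N_h·S_h = 600·6.52 = 3912.00
  stratum B: N_h·S_h = 820·4.28 = 3509.60
  stratum C: N_h·S_h = 1080·3.73 = 4028.40
Σ N_h S_h = 11450.00
n for stratum A = 495·3912.00/11450.00 = 169.121 → 169

169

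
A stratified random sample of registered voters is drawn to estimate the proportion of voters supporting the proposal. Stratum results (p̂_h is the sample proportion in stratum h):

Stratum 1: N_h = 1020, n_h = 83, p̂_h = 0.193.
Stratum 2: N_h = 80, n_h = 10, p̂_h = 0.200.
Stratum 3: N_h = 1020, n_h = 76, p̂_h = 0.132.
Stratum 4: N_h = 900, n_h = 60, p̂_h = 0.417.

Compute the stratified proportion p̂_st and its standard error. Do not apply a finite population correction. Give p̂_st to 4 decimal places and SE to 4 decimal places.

p̂_st ≈ 0.2393, SE ≈ 0.0277

N = 3020; stratum weights W_h = N_h/N.
p̂_st = Σ W_h p̂_h = (1020·0.193 + 80·0.200 + 1020·0.132 + 900·0.417)/3020 = 0.23934
V̂(p̂_st) = Σ W_h² p̂_h(1−p̂_h)/(n_h−1):
  stratum 1: (1020/3020)²·0.193·0.807/82 = 0.000216672
  stratum 2: (80/3020)²·0.200·0.800/9 = 1.24751e-05
  stratum 3: (1020/3020)²·0.132·0.868/75 = 0.000174268
  stratum 4: (900/3020)²·0.417·0.583/59 = 0.000365952
V̂(p̂_st) = 0.000769368; SE = √V̂ = 0.0277375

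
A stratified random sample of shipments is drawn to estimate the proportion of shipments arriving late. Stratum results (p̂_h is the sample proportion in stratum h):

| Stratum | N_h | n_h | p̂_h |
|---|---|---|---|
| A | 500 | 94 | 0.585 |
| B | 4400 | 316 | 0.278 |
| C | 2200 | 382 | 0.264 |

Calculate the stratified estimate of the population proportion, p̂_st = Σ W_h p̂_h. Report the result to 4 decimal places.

N = 7100; stratum weights W_h = N_h/N.
p̂_st = Σ W_h p̂_h = (500·0.585 + 4400·0.278 + 2200·0.264)/7100 = 0.29528

p̂_st ≈ 0.2953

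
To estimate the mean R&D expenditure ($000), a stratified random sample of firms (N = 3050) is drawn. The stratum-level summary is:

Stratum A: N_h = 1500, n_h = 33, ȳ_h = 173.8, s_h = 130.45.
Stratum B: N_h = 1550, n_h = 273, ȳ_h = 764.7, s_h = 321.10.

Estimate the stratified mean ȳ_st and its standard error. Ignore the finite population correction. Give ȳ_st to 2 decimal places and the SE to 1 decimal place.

ȳ_st ≈ 474.09, SE ≈ 14.9

ȳ_st = Σ W_h ȳ_h = (1500·173.8 + 1550·764.7)/3050 = 474.09344
V̂(ȳ_st) = Σ W_h² s_h²/n_h, with W_h = N_h/N and N = 3050:
  stratum A: (1500/3050)²·130.45²/33 = 124.726
  stratum B: (1550/3050)²·321.10²/273 = 97.5398
V̂(ȳ_st) = 222.266
SE(ȳ_st) = √222.266 = 14.9086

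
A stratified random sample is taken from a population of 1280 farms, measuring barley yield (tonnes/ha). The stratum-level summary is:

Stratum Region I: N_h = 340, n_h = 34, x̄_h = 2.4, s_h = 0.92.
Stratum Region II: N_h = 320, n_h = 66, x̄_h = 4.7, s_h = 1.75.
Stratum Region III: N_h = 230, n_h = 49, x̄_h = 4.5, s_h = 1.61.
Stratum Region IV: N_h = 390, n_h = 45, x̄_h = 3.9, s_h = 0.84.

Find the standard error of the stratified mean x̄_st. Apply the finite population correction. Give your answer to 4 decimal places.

SE(x̄_st) ≈ 0.0807

V̂(x̄_st) = Σ W_h² (1 − n_h/N_h) s_h²/n_h, with W_h = N_h/N and N = 1280:
  stratum Region I: (340/1280)²·(1 − 34/340)·0.92²/34 = 0.0015808
  stratum Region II: (320/1280)²·(1 − 66/320)·1.75²/66 = 0.00230195
  stratum Region III: (230/1280)²·(1 − 49/230)·1.61²/49 = 0.00134413
  stratum Region IV: (390/1280)²·(1 − 45/390)·0.84²/45 = 0.00128769
V̂(x̄_st) = 0.00651457
SE(x̄_st) = √0.00651457 = 0.0807129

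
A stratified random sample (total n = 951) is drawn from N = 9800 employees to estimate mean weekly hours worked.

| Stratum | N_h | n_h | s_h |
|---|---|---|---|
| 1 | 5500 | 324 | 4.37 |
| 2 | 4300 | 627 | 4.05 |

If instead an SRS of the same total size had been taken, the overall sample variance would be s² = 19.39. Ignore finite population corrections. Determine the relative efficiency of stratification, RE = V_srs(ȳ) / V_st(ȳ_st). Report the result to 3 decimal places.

V̂(ȳ_st) = Σ W_h² s_h²/n_h, with W_h = N_h/N and N = 9800:
  stratum 1: (5500/9800)²·4.37²/324 = 0.0185648
  stratum 2: (4300/9800)²·4.05²/627 = 0.00503648
V_st = 0.0236013
V_srs = s²/n = 19.39/951 = 0.0203891
Relative efficiency = V_srs / V_st = 0.0203891/0.0236013 = 0.8639

RE ≈ 0.864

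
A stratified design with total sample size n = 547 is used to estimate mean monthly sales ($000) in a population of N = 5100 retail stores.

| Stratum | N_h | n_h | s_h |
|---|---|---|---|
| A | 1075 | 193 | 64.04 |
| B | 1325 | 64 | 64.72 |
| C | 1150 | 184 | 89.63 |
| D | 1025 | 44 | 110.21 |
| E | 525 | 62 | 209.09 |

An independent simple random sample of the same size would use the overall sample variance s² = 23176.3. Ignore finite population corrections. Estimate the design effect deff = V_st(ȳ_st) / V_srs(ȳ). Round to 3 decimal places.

deff ≈ 0.618

V̂(ȳ_st) = Σ W_h² s_h²/n_h, with W_h = N_h/N and N = 5100:
  stratum A: (1075/5100)²·64.04²/193 = 0.944109
  stratum B: (1325/5100)²·64.72²/64 = 4.41762
  stratum C: (1150/5100)²·89.63²/184 = 2.21996
  stratum D: (1025/5100)²·110.21²/44 = 11.1506
  stratum E: (525/5100)²·209.09²/62 = 7.47228
V_st = 26.2045
V_srs = s²/n = 23176.3/547 = 42.3698
deff = V_st / V_srs = 26.2045/42.3698 = 0.6185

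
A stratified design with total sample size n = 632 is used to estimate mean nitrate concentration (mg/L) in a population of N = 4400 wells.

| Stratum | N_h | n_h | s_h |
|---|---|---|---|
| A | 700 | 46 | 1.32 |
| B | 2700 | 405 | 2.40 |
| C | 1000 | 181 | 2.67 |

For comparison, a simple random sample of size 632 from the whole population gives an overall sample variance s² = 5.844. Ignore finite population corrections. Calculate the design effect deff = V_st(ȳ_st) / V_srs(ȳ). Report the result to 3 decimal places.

deff ≈ 0.903

V̂(ȳ_st) = Σ W_h² s_h²/n_h, with W_h = N_h/N and N = 4400:
  stratum A: (700/4400)²·1.32²/46 = 0.000958696
  stratum B: (2700/4400)²·2.40²/405 = 0.00535537
  stratum C: (1000/4400)²·2.67²/181 = 0.00203441
V_st = 0.00834848
V_srs = s²/n = 5.844/632 = 0.00924684
deff = V_st / V_srs = 0.00834848/0.00924684 = 0.9028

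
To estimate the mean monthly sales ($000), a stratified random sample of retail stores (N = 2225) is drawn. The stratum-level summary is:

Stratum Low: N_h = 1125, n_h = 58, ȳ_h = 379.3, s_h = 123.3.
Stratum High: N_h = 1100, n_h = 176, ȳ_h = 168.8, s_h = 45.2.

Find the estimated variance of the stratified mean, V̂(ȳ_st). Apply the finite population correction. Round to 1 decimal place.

V̂(ȳ_st) ≈ 65.9

V̂(ȳ_st) = Σ W_h² (1 − n_h/N_h) s_h²/n_h, with W_h = N_h/N and N = 2225:
  stratum Low: (1125/2225)²·(1 − 58/1125)·123.3²/58 = 63.5558
  stratum High: (1100/2225)²·(1 − 176/1100)·45.2²/176 = 2.38325
V̂(ȳ_st) = 65.939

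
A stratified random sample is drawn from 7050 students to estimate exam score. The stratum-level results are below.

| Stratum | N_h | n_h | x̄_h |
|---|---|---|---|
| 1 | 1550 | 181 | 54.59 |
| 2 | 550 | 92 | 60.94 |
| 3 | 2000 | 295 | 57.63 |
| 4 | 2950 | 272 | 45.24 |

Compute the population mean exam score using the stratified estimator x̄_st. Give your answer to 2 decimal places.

x̄_st ≈ 52.04

N = Σ N_h = 7050. Stratum weights W_h = N_h/N.
x̄_st = (1550·54.59 + 550·60.94 + 2000·57.63 + 2950·45.24) / 7050 = 52.0354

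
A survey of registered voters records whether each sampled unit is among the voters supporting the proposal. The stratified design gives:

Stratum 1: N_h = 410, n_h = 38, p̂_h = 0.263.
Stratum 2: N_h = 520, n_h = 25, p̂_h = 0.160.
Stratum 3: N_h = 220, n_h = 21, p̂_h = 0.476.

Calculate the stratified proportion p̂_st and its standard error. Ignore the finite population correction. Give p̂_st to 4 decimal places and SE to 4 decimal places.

N = 1150; stratum weights W_h = N_h/N.
p̂_st = Σ W_h p̂_h = (410·0.263 + 520·0.160 + 220·0.476)/1150 = 0.25717
V̂(p̂_st) = Σ W_h² p̂_h(1−p̂_h)/(n_h−1):
  stratum 1: (410/1150)²·0.263·0.737/37 = 0.000665876
  stratum 2: (520/1150)²·0.160·0.840/24 = 0.00114498
  stratum 3: (220/1150)²·0.476·0.524/20 = 0.000456413
V̂(p̂_st) = 0.00226727; SE = √V̂ = 0.0476159

p̂_st ≈ 0.2572, SE ≈ 0.0476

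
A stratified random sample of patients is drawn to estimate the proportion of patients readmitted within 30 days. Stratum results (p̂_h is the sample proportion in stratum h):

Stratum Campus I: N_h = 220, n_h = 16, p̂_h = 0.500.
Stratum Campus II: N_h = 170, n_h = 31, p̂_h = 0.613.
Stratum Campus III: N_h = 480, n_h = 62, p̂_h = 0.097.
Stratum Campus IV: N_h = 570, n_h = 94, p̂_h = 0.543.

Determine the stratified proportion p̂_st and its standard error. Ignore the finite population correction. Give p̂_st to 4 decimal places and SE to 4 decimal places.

N = 1440; stratum weights W_h = N_h/N.
p̂_st = Σ W_h p̂_h = (220·0.500 + 170·0.613 + 480·0.097 + 570·0.543)/1440 = 0.39603
V̂(p̂_st) = Σ W_h² p̂_h(1−p̂_h)/(n_h−1):
  stratum Campus I: (220/1440)²·0.500·0.500/15 = 0.000389017
  stratum Campus II: (170/1440)²·0.613·0.387/30 = 0.000110211
  stratum Campus III: (480/1440)²·0.097·0.903/61 = 0.000159546
  stratum Campus IV: (570/1440)²·0.543·0.457/93 = 0.000418078
V̂(p̂_st) = 0.00107685; SE = √V̂ = 0.0328154

p̂_st ≈ 0.3960, SE ≈ 0.0328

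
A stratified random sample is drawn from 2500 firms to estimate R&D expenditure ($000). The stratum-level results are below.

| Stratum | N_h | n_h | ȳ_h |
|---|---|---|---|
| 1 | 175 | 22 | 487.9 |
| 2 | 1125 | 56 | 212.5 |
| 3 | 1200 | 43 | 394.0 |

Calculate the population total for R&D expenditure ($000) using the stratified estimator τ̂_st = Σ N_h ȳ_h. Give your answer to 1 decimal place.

τ̂_st = Σ N_h ȳ_h = 175·487.9 + 1125·212.5 + 1200·394.0 = 797245.0

τ̂_st ≈ 797245.0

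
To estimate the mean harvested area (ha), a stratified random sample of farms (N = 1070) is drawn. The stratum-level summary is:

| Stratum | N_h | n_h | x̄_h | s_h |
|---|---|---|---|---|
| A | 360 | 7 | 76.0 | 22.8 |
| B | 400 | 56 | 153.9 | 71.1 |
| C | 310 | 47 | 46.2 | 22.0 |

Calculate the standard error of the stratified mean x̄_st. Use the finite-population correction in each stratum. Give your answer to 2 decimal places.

SE(x̄_st) ≈ 4.45

V̂(x̄_st) = Σ W_h² (1 − n_h/N_h) s_h²/n_h, with W_h = N_h/N and N = 1070:
  stratum A: (360/1070)²·(1 − 7/360)·22.8²/7 = 8.24292
  stratum B: (400/1070)²·(1 − 56/400)·71.1²/56 = 10.8493
  stratum C: (310/1070)²·(1 − 47/310)·22.0²/47 = 0.733327
V̂(x̄_st) = 19.8256
SE(x̄_st) = √19.8256 = 4.45259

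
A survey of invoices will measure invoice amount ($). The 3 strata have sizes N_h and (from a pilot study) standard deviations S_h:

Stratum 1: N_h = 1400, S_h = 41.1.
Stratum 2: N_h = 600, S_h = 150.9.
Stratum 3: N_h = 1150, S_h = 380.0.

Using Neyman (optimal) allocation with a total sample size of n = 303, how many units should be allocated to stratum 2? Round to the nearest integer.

Neyman allocation: n_h = n · N_h S_h / Σ N_i S_i, with n = 303.
  stratum 1: N_h·S_h = 1400·41.1 = 57540.00
  stratum 2: N_h·S_h = 600·150.9 = 90540.00
  stratum 3: N_h·S_h = 1150·380.0 = 437000.00
Σ N_h S_h = 585080.00
n for stratum 2 = 303·90540.00/585080.00 = 46.889 → 47

47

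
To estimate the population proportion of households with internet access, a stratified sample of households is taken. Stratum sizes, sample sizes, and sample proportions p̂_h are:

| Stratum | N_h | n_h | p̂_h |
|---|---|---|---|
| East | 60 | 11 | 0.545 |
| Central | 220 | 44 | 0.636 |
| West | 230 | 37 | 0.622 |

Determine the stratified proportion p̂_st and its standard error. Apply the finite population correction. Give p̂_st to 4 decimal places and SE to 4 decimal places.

N = 510; stratum weights W_h = N_h/N.
p̂_st = Σ W_h p̂_h = (60·0.545 + 220·0.636 + 230·0.622)/510 = 0.61898
V̂(p̂_st) = Σ W_h² (1 − n_h/N_h) p̂_h(1−p̂_h)/(n_h−1):
  stratum East: (60/510)²·(1 − 11/60)·0.545·0.455/10 = 0.000280295
  stratum Central: (220/510)²·(1 − 44/220)·0.636·0.364/43 = 0.000801466
  stratum West: (230/510)²·(1 − 37/230)·0.622·0.378/36 = 0.00111461
V̂(p̂_st) = 0.00219637; SE = √V̂ = 0.0468655

p̂_st ≈ 0.6190, SE ≈ 0.0469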